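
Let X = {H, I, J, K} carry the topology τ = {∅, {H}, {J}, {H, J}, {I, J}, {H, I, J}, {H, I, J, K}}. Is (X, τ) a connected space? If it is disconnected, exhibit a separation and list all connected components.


(X, τ) is connected.

Find clopen sets (U ∈ τ with X ∖ U ∈ τ):
  U = ∅, X ∖ U = {H, I, J, K} — both open, so U is clopen.
  U = {H, I, J, K}, X ∖ U = ∅ — both open, so U is clopen.
Only trivial clopens (∅ and X) exist, so (X, τ) is connected.
Compute connected components by grouping points that agree on all clopens:
  component: {H, I, J, K}


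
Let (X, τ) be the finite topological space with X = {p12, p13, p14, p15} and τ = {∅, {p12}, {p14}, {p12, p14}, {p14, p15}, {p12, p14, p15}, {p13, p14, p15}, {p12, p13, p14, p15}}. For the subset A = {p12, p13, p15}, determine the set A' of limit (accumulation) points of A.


A' = {p13}

For each x ∈ X, list the open sets U ∈ τ with x ∈ U, then check whether U ∩ (A ∖ {x}) ≠ ∅ for every such U.
  x = p12: open {p12} ∋ x has {p12} ∩ (A ∖ {p12}) = ∅, so x is NOT a limit point.
  x = p13: opens ∋ x are {p13, p14, p15}, {p12, p13, p14, p15}; each meets A ∖ {p13}, so x IS a limit point.
  x = p14: open {p14} ∋ x has {p14} ∩ (A ∖ {p14}) = ∅, so x is NOT a limit point.
  x = p15: open {p14, p15} ∋ x has {p14, p15} ∩ (A ∖ {p15}) = ∅, so x is NOT a limit point.
Collecting: A' = {p13}.


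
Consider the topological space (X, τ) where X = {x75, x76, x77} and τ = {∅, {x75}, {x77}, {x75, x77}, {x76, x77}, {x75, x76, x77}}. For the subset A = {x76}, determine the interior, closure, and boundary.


int(A) = ∅, cl(A) = {x76}, ∂A = {x76}.

Closed sets in (X, τ) are complements of opens:
  closed(X, τ) = {∅, {x75}, {x76}, {x75, x76}, {x76, x77}, {x75, x76, x77}}.
int(A) = ⋃ {U ∈ τ : U ⊆ A}. Opens contained in A: ∅.
Taking the union of these: int(A) = ∅.
cl(A) = ⋂ {C closed : A ⊆ C}. Closed sets containing A: {x76}, {x75, x76}, {x76, x77}, {x75, x76, x77}.
Intersecting these: cl(A) = {x76}.
∂A = cl(A) ∖ int(A) = {x76} ∖ ∅ = {x76}.


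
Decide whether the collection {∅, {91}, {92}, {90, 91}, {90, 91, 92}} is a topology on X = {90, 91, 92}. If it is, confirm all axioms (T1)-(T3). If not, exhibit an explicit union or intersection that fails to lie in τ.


τ is NOT a topology on X.

Axiom (T1): ∅ ∈ τ? Yes; X ∈ τ? Yes.
Axiom (T2/T3): check pairwise unions and intersections of members of τ.
Counterexample for (T2): {91} ∪ {92} = {91, 92} ∉ τ. Therefore τ is NOT a topology.


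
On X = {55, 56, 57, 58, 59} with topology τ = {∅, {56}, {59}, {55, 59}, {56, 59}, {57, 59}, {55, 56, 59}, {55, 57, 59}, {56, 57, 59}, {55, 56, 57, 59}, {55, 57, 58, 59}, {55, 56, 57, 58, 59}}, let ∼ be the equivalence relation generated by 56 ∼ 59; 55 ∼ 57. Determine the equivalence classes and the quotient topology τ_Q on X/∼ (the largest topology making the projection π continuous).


X/∼ = {[55=57], [56=59], [58]}; |τ_Q| = 4.

Equivalence classes: [55=57], [56=59], [58].
Quotient map π: X → X/∼ sends 55 ↦ [55=57], 56 ↦ [56=59], 57 ↦ [55=57], 58 ↦ [58], 59 ↦ [56=59].
For each subset V ⊆ X/∼, compute π^{-1}(V) ⊆ X and check whether π^{-1}(V) ∈ τ. V is open in τ_Q iff π^{-1}(V) ∈ τ.
  V = {}: π^{-1}(V) = ∅ ∈ τ ✓.
  V = {[55=57]}: π^{-1}(V) = {55, 57} ∉ τ ✗.
  V = {[56=59]}: π^{-1}(V) = {56, 59} ∈ τ ✓.
  V = {[55=57], [56=59]}: π^{-1}(V) = {55, 56, 57, 59} ∈ τ ✓.
  V = {[58]}: π^{-1}(V) = {58} ∉ τ ✗.
  V = {[55=57], [58]}: π^{-1}(V) = {55, 57, 58} ∉ τ ✗.
  V = {[56=59], [58]}: π^{-1}(V) = {56, 58, 59} ∉ τ ✗.
  V = {[55=57], [56=59], [58]}: π^{-1}(V) = {55, 56, 57, 58, 59} ∈ τ ✓.
Open sets in the quotient: τ_Q = {{}, {[56=59]}, {[55=57], [56=59]}, {[55=57], [56=59], [58]}} (4 elements).


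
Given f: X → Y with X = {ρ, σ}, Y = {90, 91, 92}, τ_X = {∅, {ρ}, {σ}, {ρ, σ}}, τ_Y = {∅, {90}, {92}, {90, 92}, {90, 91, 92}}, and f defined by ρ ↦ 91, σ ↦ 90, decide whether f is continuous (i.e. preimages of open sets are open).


f IS continuous.

Compute f^{-1}(U) for each U ∈ τ_Y:
  U = ∅: f^{-1}(U) = ∅ ∈ τ_X ✓.
  U = {90}: f^{-1}(U) = {σ} ∈ τ_X ✓.
  U = {92}: f^{-1}(U) = ∅ ∈ τ_X ✓.
  U = {90, 92}: f^{-1}(U) = {σ} ∈ τ_X ✓.
  U = {90, 91, 92}: f^{-1}(U) = {ρ, σ} ∈ τ_X ✓.
Every preimage lies in τ_X, so f IS continuous.


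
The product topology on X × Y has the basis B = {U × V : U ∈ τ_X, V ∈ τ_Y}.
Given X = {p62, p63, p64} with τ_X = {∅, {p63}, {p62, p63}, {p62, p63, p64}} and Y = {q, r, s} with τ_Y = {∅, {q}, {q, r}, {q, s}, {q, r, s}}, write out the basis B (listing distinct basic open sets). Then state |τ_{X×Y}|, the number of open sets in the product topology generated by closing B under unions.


Basis B = {∅ × ∅, {p63} × {q}, {p62, p63} × {q}, {p63} × {q, r}, {p63} × {q, s}, {p62, p63, p64} × {q}, {p63} × {q, r, s}, {p62, p63} × {q, r}, {p62, p63} × {q, s}, {p62, p63} × {q, r, s}, {p62, p63, p64} × {q, r}, {p62, p63, p64} × {q, s}, {p62, p63, p64} × {q, r, s}}; |τ_{X×Y}| = 30.

Enumerate products U × V with U ∈ τ_X, V ∈ τ_Y (deduplicated):
  ∅ × ∅ = {} (∅)
  {p63} × {q} = {(p63,q)}
  {p62, p63} × {q} = {(p62,q), (p63,q)}
  {p63} × {q, r} = {(p63,q), (p63,r)}
  {p63} × {q, s} = {(p63,q), (p63,s)}
  {p62, p63, p64} × {q} = {(p62,q), (p63,q), (p64,q)}
  {p63} × {q, r, s} = {(p63,q), (p63,r), (p63,s)}
  {p62, p63} × {q, r} = {(p62,q), (p62,r), (p63,q), (p63,r)}
  {p62, p63} × {q, s} = {(p62,q), (p62,s), (p63,q), (p63,s)}
  {p62, p63} × {q, r, s} = {(p62,q), (p62,r), (p62,s), (p63,q), (p63,r), (p63,s)}
  {p62, p63, p64} × {q, r} = {(p62,q), (p62,r), (p63,q), (p63,r), (p64,q), (p64,r)}
  {p62, p63, p64} × {q, s} = {(p62,q), (p62,s), (p63,q), (p63,s), (p64,q), (p64,s)}
  {p62, p63, p64} × {q, r, s} = {(p62,q), (p62,r), (p62,s), (p63,q), (p63,r), (p63,s), (p64,q), (p64,r), (p64,s)}
These 13 distinct sets form the basis B.
Close under arbitrary unions to get τ_{X×Y}; counting gives |τ_{X×Y}| = 30.


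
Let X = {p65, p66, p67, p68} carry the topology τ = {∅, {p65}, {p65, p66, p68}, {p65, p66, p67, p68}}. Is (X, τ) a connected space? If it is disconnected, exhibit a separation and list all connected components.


(X, τ) is connected.

Find clopen sets (U ∈ τ with X ∖ U ∈ τ):
  U = ∅, X ∖ U = {p65, p66, p67, p68} — both open, so U is clopen.
  U = {p65, p66, p67, p68}, X ∖ U = ∅ — both open, so U is clopen.
Only trivial clopens (∅ and X) exist, so (X, τ) is connected.
Compute connected components by grouping points that agree on all clopens:
  component: {p65, p66, p67, p68}


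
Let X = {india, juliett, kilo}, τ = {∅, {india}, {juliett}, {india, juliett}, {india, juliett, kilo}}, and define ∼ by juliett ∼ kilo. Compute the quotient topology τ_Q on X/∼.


X/∼ = {[india], [juliett=kilo]}; |τ_Q| = 3.

Equivalence classes: [india], [juliett=kilo].
Quotient map π: X → X/∼ sends india ↦ [india], juliett ↦ [juliett=kilo], kilo ↦ [juliett=kilo].
For each subset V ⊆ X/∼, compute π^{-1}(V) ⊆ X and check whether π^{-1}(V) ∈ τ. V is open in τ_Q iff π^{-1}(V) ∈ τ.
  V = {}: π^{-1}(V) = ∅ ∈ τ ✓.
  V = {[india]}: π^{-1}(V) = {india} ∈ τ ✓.
  V = {[juliett=kilo]}: π^{-1}(V) = {juliett, kilo} ∉ τ ✗.
  V = {[india], [juliett=kilo]}: π^{-1}(V) = {india, juliett, kilo} ∈ τ ✓.
Open sets in the quotient: τ_Q = {{}, {[india]}, {[india], [juliett=kilo]}} (3 elements).


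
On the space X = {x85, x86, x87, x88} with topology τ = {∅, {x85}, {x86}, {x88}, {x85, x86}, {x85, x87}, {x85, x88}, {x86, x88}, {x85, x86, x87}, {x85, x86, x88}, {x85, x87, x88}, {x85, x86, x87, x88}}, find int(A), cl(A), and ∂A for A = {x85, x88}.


int(A) = {x85, x88}, cl(A) = {x85, x87, x88}, ∂A = {x87}.

Closed sets in (X, τ) are complements of opens:
  closed(X, τ) = {∅, {x86}, {x87}, {x88}, {x85, x87}, {x86, x87}, {x86, x88}, {x87, x88}, {x85, x86, x87}, {x85, x87, x88}, {x86, x87, x88}, {x85, x86, x87, x88}}.
int(A) = ⋃ {U ∈ τ : U ⊆ A}. Opens contained in A: ∅, {x85}, {x88}, {x85, x88}.
Taking the union of these: int(A) = {x85, x88}.
cl(A) = ⋂ {C closed : A ⊆ C}. Closed sets containing A: {x85, x87, x88}, {x85, x86, x87, x88}.
Intersecting these: cl(A) = {x85, x87, x88}.
∂A = cl(A) ∖ int(A) = {x85, x87, x88} ∖ {x85, x88} = {x87}.


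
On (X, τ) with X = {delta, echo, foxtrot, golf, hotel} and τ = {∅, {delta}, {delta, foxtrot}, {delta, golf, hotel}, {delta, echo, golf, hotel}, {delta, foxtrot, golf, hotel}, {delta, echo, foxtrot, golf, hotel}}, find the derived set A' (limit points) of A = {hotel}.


A' = {echo, golf}

For each x ∈ X, list the open sets U ∈ τ with x ∈ U, then check whether U ∩ (A ∖ {x}) ≠ ∅ for every such U.
  x = delta: open {delta} ∋ x has {delta} ∩ (A ∖ {delta}) = ∅, so x is NOT a limit point.
  x = echo: opens ∋ x are {delta, echo, golf, hotel}, {delta, echo, foxtrot, golf, hotel}; each meets A ∖ {echo}, so x IS a limit point.
  x = foxtrot: open {delta, foxtrot} ∋ x has {delta, foxtrot} ∩ (A ∖ {foxtrot}) = ∅, so x is NOT a limit point.
  x = golf: opens ∋ x are {delta, golf, hotel}, {delta, echo, golf, hotel}, {delta, foxtrot, golf, hotel}, {delta, echo, foxtrot, golf, hotel}; each meets A ∖ {golf}, so x IS a limit point.
  x = hotel: open {delta, golf, hotel} ∋ x has {delta, golf, hotel} ∩ (A ∖ {hotel}) = ∅, so x is NOT a limit point.
Collecting: A' = {echo, golf}.


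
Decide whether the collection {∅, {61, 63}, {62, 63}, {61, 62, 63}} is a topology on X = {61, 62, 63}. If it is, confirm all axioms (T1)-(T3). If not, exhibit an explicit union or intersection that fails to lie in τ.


τ is NOT a topology on X.

Axiom (T1): ∅ ∈ τ? Yes; X ∈ τ? Yes.
Axiom (T2/T3): check pairwise unions and intersections of members of τ.
Counterexample for (T3): {61, 63} ∩ {62, 63} = {63} ∉ τ. Therefore τ is NOT a topology.


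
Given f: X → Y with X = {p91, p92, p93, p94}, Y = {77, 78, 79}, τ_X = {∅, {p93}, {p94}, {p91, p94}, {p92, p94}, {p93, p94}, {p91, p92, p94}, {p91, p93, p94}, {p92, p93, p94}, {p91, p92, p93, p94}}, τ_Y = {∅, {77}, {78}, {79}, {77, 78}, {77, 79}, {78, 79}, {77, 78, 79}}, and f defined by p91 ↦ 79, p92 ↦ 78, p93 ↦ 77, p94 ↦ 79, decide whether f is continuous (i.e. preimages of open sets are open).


f is NOT continuous.

Compute f^{-1}(U) for each U ∈ τ_Y:
  U = ∅: f^{-1}(U) = ∅ ∈ τ_X ✓.
  U = {77}: f^{-1}(U) = {p93} ∈ τ_X ✓.
  U = {78}: f^{-1}(U) = {p92} ∉ τ_X ✗.
  U = {79}: f^{-1}(U) = {p91, p94} ∈ τ_X ✓.
  U = {77, 78}: f^{-1}(U) = {p92, p93} ∉ τ_X ✗.
  U = {77, 79}: f^{-1}(U) = {p91, p93, p94} ∈ τ_X ✓.
  U = {78, 79}: f^{-1}(U) = {p91, p92, p94} ∈ τ_X ✓.
  U = {77, 78, 79}: f^{-1}(U) = {p91, p92, p93, p94} ∈ τ_X ✓.
Found U = {78} with f^{-1}(U) = {p92} not in τ_X. Therefore f is NOT continuous.


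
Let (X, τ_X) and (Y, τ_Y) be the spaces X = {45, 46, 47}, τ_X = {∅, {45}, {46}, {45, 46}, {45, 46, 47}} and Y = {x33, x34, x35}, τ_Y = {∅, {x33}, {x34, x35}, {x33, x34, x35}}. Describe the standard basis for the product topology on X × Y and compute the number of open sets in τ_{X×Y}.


Basis B = {∅ × ∅, {45} × {x33}, {46} × {x33}, {45, 46} × {x33}, {45} × {x34, x35}, {46} × {x34, x35}, {45} × {x33, x34, x35}, {45, 46, 47} × {x33}, {46} × {x33, x34, x35}, {45, 46} × {x34, x35}, {45, 46} × {x33, x34, x35}, {45, 46, 47} × {x34, x35}, {45, 46, 47} × {x33, x34, x35}}; |τ_{X×Y}| = 25.

Enumerate products U × V with U ∈ τ_X, V ∈ τ_Y (deduplicated):
  ∅ × ∅ = {} (∅)
  {45} × {x33} = {(45,x33)}
  {46} × {x33} = {(46,x33)}
  {45, 46} × {x33} = {(45,x33), (46,x33)}
  {45} × {x34, x35} = {(45,x34), (45,x35)}
  {46} × {x34, x35} = {(46,x34), (46,x35)}
  {45} × {x33, x34, x35} = {(45,x33), (45,x34), (45,x35)}
  {45, 46, 47} × {x33} = {(45,x33), (46,x33), (47,x33)}
  {46} × {x33, x34, x35} = {(46,x33), (46,x34), (46,x35)}
  {45, 46} × {x34, x35} = {(45,x34), (45,x35), (46,x34), (46,x35)}
  {45, 46} × {x33, x34, x35} = {(45,x33), (45,x34), (45,x35), (46,x33), (46,x34), (46,x35)}
  {45, 46, 47} × {x34, x35} = {(45,x34), (45,x35), (46,x34), (46,x35), (47,x34), (47,x35)}
  {45, 46, 47} × {x33, x34, x35} = {(45,x33), (45,x34), (45,x35), (46,x33), (46,x34), (46,x35), (47,x33), (47,x34), (47,x35)}
These 13 distinct sets form the basis B.
Close under arbitrary unions to get τ_{X×Y}; counting gives |τ_{X×Y}| = 25.


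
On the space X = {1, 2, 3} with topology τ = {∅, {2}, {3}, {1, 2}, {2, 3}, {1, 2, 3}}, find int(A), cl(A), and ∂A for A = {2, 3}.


int(A) = {2, 3}, cl(A) = {1, 2, 3}, ∂A = {1}.

Closed sets in (X, τ) are complements of opens:
  closed(X, τ) = {∅, {1}, {3}, {1, 2}, {1, 3}, {1, 2, 3}}.
int(A) = ⋃ {U ∈ τ : U ⊆ A}. Opens contained in A: ∅, {2}, {3}, {2, 3}.
Taking the union of these: int(A) = {2, 3}.
cl(A) = ⋂ {C closed : A ⊆ C}. Closed sets containing A: {1, 2, 3}.
Intersecting these: cl(A) = {1, 2, 3}.
∂A = cl(A) ∖ int(A) = {1, 2, 3} ∖ {2, 3} = {1}.


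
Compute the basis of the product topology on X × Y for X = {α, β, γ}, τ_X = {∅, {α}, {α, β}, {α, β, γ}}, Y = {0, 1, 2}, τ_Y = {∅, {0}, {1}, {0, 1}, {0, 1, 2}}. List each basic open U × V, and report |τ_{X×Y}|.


Basis B = {∅ × ∅, {α} × {0}, {α} × {1}, {α} × {0, 1}, {α, β} × {0}, {α, β} × {1}, {α} × {0, 1, 2}, {α, β, γ} × {0}, {α, β, γ} × {1}, {α, β} × {0, 1}, {α, β} × {0, 1, 2}, {α, β, γ} × {0, 1}, {α, β, γ} × {0, 1, 2}}; |τ_{X×Y}| = 30.

Enumerate products U × V with U ∈ τ_X, V ∈ τ_Y (deduplicated):
  ∅ × ∅ = {} (∅)
  {α} × {0} = {(α,0)}
  {α} × {1} = {(α,1)}
  {α} × {0, 1} = {(α,0), (α,1)}
  {α, β} × {0} = {(α,0), (β,0)}
  {α, β} × {1} = {(α,1), (β,1)}
  {α} × {0, 1, 2} = {(α,0), (α,1), (α,2)}
  {α, β, γ} × {0} = {(α,0), (β,0), (γ,0)}
  {α, β, γ} × {1} = {(α,1), (β,1), (γ,1)}
  {α, β} × {0, 1} = {(α,0), (α,1), (β,0), (β,1)}
  {α, β} × {0, 1, 2} = {(α,0), (α,1), (α,2), (β,0), (β,1), (β,2)}
  {α, β, γ} × {0, 1} = {(α,0), (α,1), (β,0), (β,1), (γ,0), (γ,1)}
  {α, β, γ} × {0, 1, 2} = {(α,0), (α,1), (α,2), (β,0), (β,1), (β,2), (γ,0), (γ,1), (γ,2)}
These 13 distinct sets form the basis B.
Close under arbitrary unions to get τ_{X×Y}; counting gives |τ_{X×Y}| = 30.


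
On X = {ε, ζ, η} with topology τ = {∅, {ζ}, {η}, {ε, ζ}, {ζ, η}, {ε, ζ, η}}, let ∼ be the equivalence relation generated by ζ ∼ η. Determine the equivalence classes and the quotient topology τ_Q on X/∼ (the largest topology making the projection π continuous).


X/∼ = {[ε], [ζ=η]}; |τ_Q| = 3.

Equivalence classes: [ε], [ζ=η].
Quotient map π: X → X/∼ sends ε ↦ [ε], ζ ↦ [ζ=η], η ↦ [ζ=η].
For each subset V ⊆ X/∼, compute π^{-1}(V) ⊆ X and check whether π^{-1}(V) ∈ τ. V is open in τ_Q iff π^{-1}(V) ∈ τ.
  V = {}: π^{-1}(V) = ∅ ∈ τ ✓.
  V = {[ε]}: π^{-1}(V) = {ε} ∉ τ ✗.
  V = {[ζ=η]}: π^{-1}(V) = {ζ, η} ∈ τ ✓.
  V = {[ε], [ζ=η]}: π^{-1}(V) = {ε, ζ, η} ∈ τ ✓.
Open sets in the quotient: τ_Q = {{}, {[ζ=η]}, {[ε], [ζ=η]}} (3 elements).


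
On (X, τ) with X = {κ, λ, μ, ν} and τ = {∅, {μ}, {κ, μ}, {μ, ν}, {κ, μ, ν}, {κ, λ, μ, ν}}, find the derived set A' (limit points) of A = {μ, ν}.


A' = {κ, λ, ν}

For each x ∈ X, list the open sets U ∈ τ with x ∈ U, then check whether U ∩ (A ∖ {x}) ≠ ∅ for every such U.
  x = κ: opens ∋ x are {κ, μ}, {κ, μ, ν}, {κ, λ, μ, ν}; each meets A ∖ {κ}, so x IS a limit point.
  x = λ: opens ∋ x are {κ, λ, μ, ν}; each meets A ∖ {λ}, so x IS a limit point.
  x = μ: open {μ} ∋ x has {μ} ∩ (A ∖ {μ}) = ∅, so x is NOT a limit point.
  x = ν: opens ∋ x are {μ, ν}, {κ, μ, ν}, {κ, λ, μ, ν}; each meets A ∖ {ν}, so x IS a limit point.
Collecting: A' = {κ, λ, ν}.


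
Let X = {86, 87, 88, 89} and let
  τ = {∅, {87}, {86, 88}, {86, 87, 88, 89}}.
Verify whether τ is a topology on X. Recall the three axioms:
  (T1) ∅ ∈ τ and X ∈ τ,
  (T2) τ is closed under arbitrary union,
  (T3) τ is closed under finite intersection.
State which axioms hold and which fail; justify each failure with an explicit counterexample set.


τ is NOT a topology on X.

Axiom (T1): ∅ ∈ τ? Yes; X ∈ τ? Yes.
Axiom (T2/T3): check pairwise unions and intersections of members of τ.
Counterexample for (T2): {87} ∪ {86, 88} = {86, 87, 88} ∉ τ. Therefore τ is NOT a topology.


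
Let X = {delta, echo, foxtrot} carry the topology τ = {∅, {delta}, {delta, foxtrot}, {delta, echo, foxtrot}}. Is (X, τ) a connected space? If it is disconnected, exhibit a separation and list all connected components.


(X, τ) is connected.

Find clopen sets (U ∈ τ with X ∖ U ∈ τ):
  U = ∅, X ∖ U = {delta, echo, foxtrot} — both open, so U is clopen.
  U = {delta, echo, foxtrot}, X ∖ U = ∅ — both open, so U is clopen.
Only trivial clopens (∅ and X) exist, so (X, τ) is connected.
Compute connected components by grouping points that agree on all clopens:
  component: {delta, echo, foxtrot}


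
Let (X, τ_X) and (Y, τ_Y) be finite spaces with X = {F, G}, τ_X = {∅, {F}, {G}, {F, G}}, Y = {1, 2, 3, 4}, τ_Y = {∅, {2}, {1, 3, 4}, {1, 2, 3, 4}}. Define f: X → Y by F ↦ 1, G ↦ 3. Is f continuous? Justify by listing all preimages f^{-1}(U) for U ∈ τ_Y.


f IS continuous.

Compute f^{-1}(U) for each U ∈ τ_Y:
  U = ∅: f^{-1}(U) = ∅ ∈ τ_X ✓.
  U = {2}: f^{-1}(U) = ∅ ∈ τ_X ✓.
  U = {1, 3, 4}: f^{-1}(U) = {F, G} ∈ τ_X ✓.
  U = {1, 2, 3, 4}: f^{-1}(U) = {F, G} ∈ τ_X ✓.
Every preimage lies in τ_X, so f IS continuous.


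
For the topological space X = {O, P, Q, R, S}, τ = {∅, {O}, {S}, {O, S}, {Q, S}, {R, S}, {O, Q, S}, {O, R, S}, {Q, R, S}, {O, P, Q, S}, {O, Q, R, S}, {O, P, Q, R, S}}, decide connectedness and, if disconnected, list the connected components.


(X, τ) is connected.

Find clopen sets (U ∈ τ with X ∖ U ∈ τ):
  U = ∅, X ∖ U = {O, P, Q, R, S} — both open, so U is clopen.
  U = {O, P, Q, R, S}, X ∖ U = ∅ — both open, so U is clopen.
Only trivial clopens (∅ and X) exist, so (X, τ) is connected.
Compute connected components by grouping points that agree on all clopens:
  component: {O, P, Q, R, S}


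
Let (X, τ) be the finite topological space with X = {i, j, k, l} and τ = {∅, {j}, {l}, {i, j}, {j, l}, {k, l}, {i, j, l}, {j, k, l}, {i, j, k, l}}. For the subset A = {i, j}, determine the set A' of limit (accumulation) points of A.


A' = {i}

For each x ∈ X, list the open sets U ∈ τ with x ∈ U, then check whether U ∩ (A ∖ {x}) ≠ ∅ for every such U.
  x = i: opens ∋ x are {i, j}, {i, j, l}, {i, j, k, l}; each meets A ∖ {i}, so x IS a limit point.
  x = j: open {j} ∋ x has {j} ∩ (A ∖ {j}) = ∅, so x is NOT a limit point.
  x = k: open {k, l} ∋ x has {k, l} ∩ (A ∖ {k}) = ∅, so x is NOT a limit point.
  x = l: open {l} ∋ x has {l} ∩ (A ∖ {l}) = ∅, so x is NOT a limit point.
Collecting: A' = {i}.


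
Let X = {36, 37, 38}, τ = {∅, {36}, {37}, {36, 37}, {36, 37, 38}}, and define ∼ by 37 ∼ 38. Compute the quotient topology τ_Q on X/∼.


X/∼ = {[36], [37=38]}; |τ_Q| = 3.

Equivalence classes: [36], [37=38].
Quotient map π: X → X/∼ sends 36 ↦ [36], 37 ↦ [37=38], 38 ↦ [37=38].
For each subset V ⊆ X/∼, compute π^{-1}(V) ⊆ X and check whether π^{-1}(V) ∈ τ. V is open in τ_Q iff π^{-1}(V) ∈ τ.
  V = {}: π^{-1}(V) = ∅ ∈ τ ✓.
  V = {[36]}: π^{-1}(V) = {36} ∈ τ ✓.
  V = {[37=38]}: π^{-1}(V) = {37, 38} ∉ τ ✗.
  V = {[36], [37=38]}: π^{-1}(V) = {36, 37, 38} ∈ τ ✓.
Open sets in the quotient: τ_Q = {{}, {[36]}, {[36], [37=38]}} (3 elements).


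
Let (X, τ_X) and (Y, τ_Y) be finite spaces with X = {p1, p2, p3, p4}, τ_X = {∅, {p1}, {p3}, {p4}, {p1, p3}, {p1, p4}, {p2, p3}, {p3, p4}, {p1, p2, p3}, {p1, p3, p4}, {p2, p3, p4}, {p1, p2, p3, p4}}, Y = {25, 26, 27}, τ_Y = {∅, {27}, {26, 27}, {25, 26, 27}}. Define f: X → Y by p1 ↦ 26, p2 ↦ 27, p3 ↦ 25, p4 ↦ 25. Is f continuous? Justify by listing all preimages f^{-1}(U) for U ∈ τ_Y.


f is NOT continuous.

Compute f^{-1}(U) for each U ∈ τ_Y:
  U = ∅: f^{-1}(U) = ∅ ∈ τ_X ✓.
  U = {27}: f^{-1}(U) = {p2} ∉ τ_X ✗.
  U = {26, 27}: f^{-1}(U) = {p1, p2} ∉ τ_X ✗.
  U = {25, 26, 27}: f^{-1}(U) = {p1, p2, p3, p4} ∈ τ_X ✓.
Found U = {27} with f^{-1}(U) = {p2} not in τ_X. Therefore f is NOT continuous.


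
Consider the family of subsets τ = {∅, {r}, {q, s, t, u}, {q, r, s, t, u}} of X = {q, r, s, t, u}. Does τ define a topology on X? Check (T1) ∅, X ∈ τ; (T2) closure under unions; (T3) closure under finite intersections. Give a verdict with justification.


τ IS a topology on X.

Axiom (T1): ∅ ∈ τ? Yes; X ∈ τ? Yes.
Axiom (T2/T3): check pairwise unions and intersections of members of τ.
All pairwise intersections and unions checked — each lies in τ. Therefore τ satisfies (T1), (T2), (T3): it IS a topology on X.


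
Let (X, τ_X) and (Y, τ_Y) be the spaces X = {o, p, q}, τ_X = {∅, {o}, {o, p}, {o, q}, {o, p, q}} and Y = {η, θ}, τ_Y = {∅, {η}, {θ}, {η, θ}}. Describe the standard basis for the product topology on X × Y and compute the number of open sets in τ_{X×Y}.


Basis B = {∅ × ∅, {o} × {η}, {o} × {θ}, {o} × {η, θ}, {o, p} × {η}, {o, q} × {η}, {o, p} × {θ}, {o, q} × {θ}, {o, p, q} × {η}, {o, p, q} × {θ}, {o, p} × {η, θ}, {o, q} × {η, θ}, {o, p, q} × {η, θ}}; |τ_{X×Y}| = 25.

Enumerate products U × V with U ∈ τ_X, V ∈ τ_Y (deduplicated):
  ∅ × ∅ = {} (∅)
  {o} × {η} = {(o,η)}
  {o} × {θ} = {(o,θ)}
  {o} × {η, θ} = {(o,η), (o,θ)}
  {o, p} × {η} = {(o,η), (p,η)}
  {o, q} × {η} = {(o,η), (q,η)}
  {o, p} × {θ} = {(o,θ), (p,θ)}
  {o, q} × {θ} = {(o,θ), (q,θ)}
  {o, p, q} × {η} = {(o,η), (p,η), (q,η)}
  {o, p, q} × {θ} = {(o,θ), (p,θ), (q,θ)}
  {o, p} × {η, θ} = {(o,η), (o,θ), (p,η), (p,θ)}
  {o, q} × {η, θ} = {(o,η), (o,θ), (q,η), (q,θ)}
  {o, p, q} × {η, θ} = {(o,η), (o,θ), (p,η), (p,θ), (q,η), (q,θ)}
These 13 distinct sets form the basis B.
Close under arbitrary unions to get τ_{X×Y}; counting gives |τ_{X×Y}| = 25.


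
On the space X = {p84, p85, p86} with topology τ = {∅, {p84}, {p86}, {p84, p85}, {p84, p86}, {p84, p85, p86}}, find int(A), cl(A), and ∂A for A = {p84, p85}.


int(A) = {p84, p85}, cl(A) = {p84, p85}, ∂A = ∅.

Closed sets in (X, τ) are complements of opens:
  closed(X, τ) = {∅, {p85}, {p86}, {p84, p85}, {p85, p86}, {p84, p85, p86}}.
int(A) = ⋃ {U ∈ τ : U ⊆ A}. Opens contained in A: ∅, {p84}, {p84, p85}.
Taking the union of these: int(A) = {p84, p85}.
cl(A) = ⋂ {C closed : A ⊆ C}. Closed sets containing A: {p84, p85}, {p84, p85, p86}.
Intersecting these: cl(A) = {p84, p85}.
∂A = cl(A) ∖ int(A) = {p84, p85} ∖ {p84, p85} = ∅.


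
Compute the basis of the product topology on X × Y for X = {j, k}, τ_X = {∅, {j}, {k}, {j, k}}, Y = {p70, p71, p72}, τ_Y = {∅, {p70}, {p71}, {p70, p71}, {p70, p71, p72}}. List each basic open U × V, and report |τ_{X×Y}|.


Basis B = {∅ × ∅, {j} × {p70}, {j} × {p71}, {k} × {p70}, {k} × {p71}, {j} × {p70, p71}, {j, k} × {p70}, {j, k} × {p71}, {k} × {p70, p71}, {j} × {p70, p71, p72}, {k} × {p70, p71, p72}, {j, k} × {p70, p71}, {j, k} × {p70, p71, p72}}; |τ_{X×Y}| = 25.

Enumerate products U × V with U ∈ τ_X, V ∈ τ_Y (deduplicated):
  ∅ × ∅ = {} (∅)
  {j} × {p70} = {(j,p70)}
  {j} × {p71} = {(j,p71)}
  {k} × {p70} = {(k,p70)}
  {k} × {p71} = {(k,p71)}
  {j} × {p70, p71} = {(j,p70), (j,p71)}
  {j, k} × {p70} = {(j,p70), (k,p70)}
  {j, k} × {p71} = {(j,p71), (k,p71)}
  {k} × {p70, p71} = {(k,p70), (k,p71)}
  {j} × {p70, p71, p72} = {(j,p70), (j,p71), (j,p72)}
  {k} × {p70, p71, p72} = {(k,p70), (k,p71), (k,p72)}
  {j, k} × {p70, p71} = {(j,p70), (j,p71), (k,p70), (k,p71)}
  {j, k} × {p70, p71, p72} = {(j,p70), (j,p71), (j,p72), (k,p70), (k,p71), (k,p72)}
These 13 distinct sets form the basis B.
Close under arbitrary unions to get τ_{X×Y}; counting gives |τ_{X×Y}| = 25.


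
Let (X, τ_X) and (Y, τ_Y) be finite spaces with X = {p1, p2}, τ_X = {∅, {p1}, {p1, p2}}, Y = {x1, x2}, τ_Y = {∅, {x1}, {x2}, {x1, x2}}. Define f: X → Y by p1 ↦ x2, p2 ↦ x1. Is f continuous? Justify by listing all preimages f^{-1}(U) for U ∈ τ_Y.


f is NOT continuous.

Compute f^{-1}(U) for each U ∈ τ_Y:
  U = ∅: f^{-1}(U) = ∅ ∈ τ_X ✓.
  U = {x1}: f^{-1}(U) = {p2} ∉ τ_X ✗.
  U = {x2}: f^{-1}(U) = {p1} ∈ τ_X ✓.
  U = {x1, x2}: f^{-1}(U) = {p1, p2} ∈ τ_X ✓.
Found U = {x1} with f^{-1}(U) = {p2} not in τ_X. Therefore f is NOT continuous.


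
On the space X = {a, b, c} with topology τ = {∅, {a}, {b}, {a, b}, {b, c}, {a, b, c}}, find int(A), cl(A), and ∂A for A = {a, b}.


int(A) = {a, b}, cl(A) = {a, b, c}, ∂A = {c}.

Closed sets in (X, τ) are complements of opens:
  closed(X, τ) = {∅, {a}, {c}, {a, c}, {b, c}, {a, b, c}}.
int(A) = ⋃ {U ∈ τ : U ⊆ A}. Opens contained in A: ∅, {a}, {b}, {a, b}.
Taking the union of these: int(A) = {a, b}.
cl(A) = ⋂ {C closed : A ⊆ C}. Closed sets containing A: {a, b, c}.
Intersecting these: cl(A) = {a, b, c}.
∂A = cl(A) ∖ int(A) = {a, b, c} ∖ {a, b} = {c}.


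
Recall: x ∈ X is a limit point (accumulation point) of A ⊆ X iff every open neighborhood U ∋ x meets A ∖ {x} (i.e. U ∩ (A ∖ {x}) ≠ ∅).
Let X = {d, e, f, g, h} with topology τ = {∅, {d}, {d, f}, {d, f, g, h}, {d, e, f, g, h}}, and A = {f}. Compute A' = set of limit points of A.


A' = {e, g, h}

For each x ∈ X, list the open sets U ∈ τ with x ∈ U, then check whether U ∩ (A ∖ {x}) ≠ ∅ for every such U.
  x = d: open {d} ∋ x has {d} ∩ (A ∖ {d}) = ∅, so x is NOT a limit point.
  x = e: opens ∋ x are {d, e, f, g, h}; each meets A ∖ {e}, so x IS a limit point.
  x = f: open {d, f} ∋ x has {d, f} ∩ (A ∖ {f}) = ∅, so x is NOT a limit point.
  x = g: opens ∋ x are {d, f, g, h}, {d, e, f, g, h}; each meets A ∖ {g}, so x IS a limit point.
  x = h: opens ∋ x are {d, f, g, h}, {d, e, f, g, h}; each meets A ∖ {h}, so x IS a limit point.
Collecting: A' = {e, g, h}.


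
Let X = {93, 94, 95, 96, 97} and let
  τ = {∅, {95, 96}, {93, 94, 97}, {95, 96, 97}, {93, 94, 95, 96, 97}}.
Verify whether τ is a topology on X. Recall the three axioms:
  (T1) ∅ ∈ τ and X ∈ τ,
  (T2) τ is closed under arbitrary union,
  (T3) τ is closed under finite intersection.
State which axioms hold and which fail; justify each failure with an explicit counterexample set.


τ is NOT a topology on X.

Axiom (T1): ∅ ∈ τ? Yes; X ∈ τ? Yes.
Axiom (T2/T3): check pairwise unions and intersections of members of τ.
Counterexample for (T3): {93, 94, 97} ∩ {95, 96, 97} = {97} ∉ τ. Therefore τ is NOT a topology.


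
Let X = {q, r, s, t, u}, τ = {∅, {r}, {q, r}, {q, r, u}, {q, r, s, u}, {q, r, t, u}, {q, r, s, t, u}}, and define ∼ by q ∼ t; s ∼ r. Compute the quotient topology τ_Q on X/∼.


X/∼ = {[q=t], [r=s], [u]}; |τ_Q| = 2.

Equivalence classes: [q=t], [r=s], [u].
Quotient map π: X → X/∼ sends q ↦ [q=t], r ↦ [r=s], s ↦ [r=s], t ↦ [q=t], u ↦ [u].
For each subset V ⊆ X/∼, compute π^{-1}(V) ⊆ X and check whether π^{-1}(V) ∈ τ. V is open in τ_Q iff π^{-1}(V) ∈ τ.
  V = {}: π^{-1}(V) = ∅ ∈ τ ✓.
  V = {[q=t]}: π^{-1}(V) = {q, t} ∉ τ ✗.
  V = {[r=s]}: π^{-1}(V) = {r, s} ∉ τ ✗.
  V = {[q=t], [r=s]}: π^{-1}(V) = {q, r, s, t} ∉ τ ✗.
  V = {[u]}: π^{-1}(V) = {u} ∉ τ ✗.
  V = {[q=t], [u]}: π^{-1}(V) = {q, t, u} ∉ τ ✗.
  V = {[r=s], [u]}: π^{-1}(V) = {r, s, u} ∉ τ ✗.
  V = {[q=t], [r=s], [u]}: π^{-1}(V) = {q, r, s, t, u} ∈ τ ✓.
Open sets in the quotient: τ_Q = {{}, {[q=t], [r=s], [u]}} (2 elements).


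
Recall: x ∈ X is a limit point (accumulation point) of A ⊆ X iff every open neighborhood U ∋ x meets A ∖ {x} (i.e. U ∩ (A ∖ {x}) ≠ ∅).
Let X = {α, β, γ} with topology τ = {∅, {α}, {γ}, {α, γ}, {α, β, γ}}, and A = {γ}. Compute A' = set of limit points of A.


A' = {β}

For each x ∈ X, list the open sets U ∈ τ with x ∈ U, then check whether U ∩ (A ∖ {x}) ≠ ∅ for every such U.
  x = α: open {α} ∋ x has {α} ∩ (A ∖ {α}) = ∅, so x is NOT a limit point.
  x = β: opens ∋ x are {α, β, γ}; each meets A ∖ {β}, so x IS a limit point.
  x = γ: open {γ} ∋ x has {γ} ∩ (A ∖ {γ}) = ∅, so x is NOT a limit point.
Collecting: A' = {β}.


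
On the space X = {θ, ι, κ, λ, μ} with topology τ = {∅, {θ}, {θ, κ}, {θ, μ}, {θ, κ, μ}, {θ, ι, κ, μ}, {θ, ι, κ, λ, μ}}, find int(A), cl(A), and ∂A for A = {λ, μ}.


int(A) = ∅, cl(A) = {ι, λ, μ}, ∂A = {ι, λ, μ}.

Closed sets in (X, τ) are complements of opens:
  closed(X, τ) = {∅, {λ}, {ι, λ}, {ι, κ, λ}, {ι, λ, μ}, {ι, κ, λ, μ}, {θ, ι, κ, λ, μ}}.
int(A) = ⋃ {U ∈ τ : U ⊆ A}. Opens contained in A: ∅.
Taking the union of these: int(A) = ∅.
cl(A) = ⋂ {C closed : A ⊆ C}. Closed sets containing A: {ι, λ, μ}, {ι, κ, λ, μ}, {θ, ι, κ, λ, μ}.
Intersecting these: cl(A) = {ι, λ, μ}.
∂A = cl(A) ∖ int(A) = {ι, λ, μ} ∖ ∅ = {ι, λ, μ}.


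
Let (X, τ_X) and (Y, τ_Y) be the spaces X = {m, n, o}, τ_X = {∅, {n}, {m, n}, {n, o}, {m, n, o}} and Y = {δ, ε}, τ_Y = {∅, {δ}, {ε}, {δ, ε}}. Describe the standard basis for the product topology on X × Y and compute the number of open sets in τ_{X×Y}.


Basis B = {∅ × ∅, {n} × {δ}, {n} × {ε}, {m, n} × {δ}, {m, n} × {ε}, {n} × {δ, ε}, {n, o} × {δ}, {n, o} × {ε}, {m, n, o} × {δ}, {m, n, o} × {ε}, {m, n} × {δ, ε}, {n, o} × {δ, ε}, {m, n, o} × {δ, ε}}; |τ_{X×Y}| = 25.

Enumerate products U × V with U ∈ τ_X, V ∈ τ_Y (deduplicated):
  ∅ × ∅ = {} (∅)
  {n} × {δ} = {(n,δ)}
  {n} × {ε} = {(n,ε)}
  {m, n} × {δ} = {(m,δ), (n,δ)}
  {m, n} × {ε} = {(m,ε), (n,ε)}
  {n} × {δ, ε} = {(n,δ), (n,ε)}
  {n, o} × {δ} = {(n,δ), (o,δ)}
  {n, o} × {ε} = {(n,ε), (o,ε)}
  {m, n, o} × {δ} = {(m,δ), (n,δ), (o,δ)}
  {m, n, o} × {ε} = {(m,ε), (n,ε), (o,ε)}
  {m, n} × {δ, ε} = {(m,δ), (m,ε), (n,δ), (n,ε)}
  {n, o} × {δ, ε} = {(n,δ), (n,ε), (o,δ), (o,ε)}
  {m, n, o} × {δ, ε} = {(m,δ), (m,ε), (n,δ), (n,ε), (o,δ), (o,ε)}
These 13 distinct sets form the basis B.
Close under arbitrary unions to get τ_{X×Y}; counting gives |τ_{X×Y}| = 25.


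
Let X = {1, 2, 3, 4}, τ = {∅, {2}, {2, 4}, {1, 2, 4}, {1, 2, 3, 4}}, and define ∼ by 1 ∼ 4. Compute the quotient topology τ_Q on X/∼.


X/∼ = {[1=4], [2], [3]}; |τ_Q| = 4.

Equivalence classes: [1=4], [2], [3].
Quotient map π: X → X/∼ sends 1 ↦ [1=4], 2 ↦ [2], 3 ↦ [3], 4 ↦ [1=4].
For each subset V ⊆ X/∼, compute π^{-1}(V) ⊆ X and check whether π^{-1}(V) ∈ τ. V is open in τ_Q iff π^{-1}(V) ∈ τ.
  V = {}: π^{-1}(V) = ∅ ∈ τ ✓.
  V = {[1=4]}: π^{-1}(V) = {1, 4} ∉ τ ✗.
  V = {[2]}: π^{-1}(V) = {2} ∈ τ ✓.
  V = {[1=4], [2]}: π^{-1}(V) = {1, 2, 4} ∈ τ ✓.
  V = {[3]}: π^{-1}(V) = {3} ∉ τ ✗.
  V = {[1=4], [3]}: π^{-1}(V) = {1, 3, 4} ∉ τ ✗.
  V = {[2], [3]}: π^{-1}(V) = {2, 3} ∉ τ ✗.
  V = {[1=4], [2], [3]}: π^{-1}(V) = {1, 2, 3, 4} ∈ τ ✓.
Open sets in the quotient: τ_Q = {{}, {[2]}, {[1=4], [2]}, {[1=4], [2], [3]}} (4 elements).


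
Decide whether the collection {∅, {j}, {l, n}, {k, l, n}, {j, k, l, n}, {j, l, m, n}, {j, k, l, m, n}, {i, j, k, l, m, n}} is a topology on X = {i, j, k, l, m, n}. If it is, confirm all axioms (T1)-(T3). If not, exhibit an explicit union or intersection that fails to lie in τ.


τ is NOT a topology on X.

Axiom (T1): ∅ ∈ τ? Yes; X ∈ τ? Yes.
Axiom (T2/T3): check pairwise unions and intersections of members of τ.
Counterexample for (T2): {j} ∪ {l, n} = {j, l, n} ∉ τ. Therefore τ is NOT a topology.


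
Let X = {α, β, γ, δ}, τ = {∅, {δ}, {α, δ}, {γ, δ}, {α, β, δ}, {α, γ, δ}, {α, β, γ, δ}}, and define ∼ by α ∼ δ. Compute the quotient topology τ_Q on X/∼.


X/∼ = {[α=δ], [β], [γ]}; |τ_Q| = 5.

Equivalence classes: [α=δ], [β], [γ].
Quotient map π: X → X/∼ sends α ↦ [α=δ], β ↦ [β], γ ↦ [γ], δ ↦ [α=δ].
For each subset V ⊆ X/∼, compute π^{-1}(V) ⊆ X and check whether π^{-1}(V) ∈ τ. V is open in τ_Q iff π^{-1}(V) ∈ τ.
  V = {}: π^{-1}(V) = ∅ ∈ τ ✓.
  V = {[α=δ]}: π^{-1}(V) = {α, δ} ∈ τ ✓.
  V = {[β]}: π^{-1}(V) = {β} ∉ τ ✗.
  V = {[α=δ], [β]}: π^{-1}(V) = {α, β, δ} ∈ τ ✓.
  V = {[γ]}: π^{-1}(V) = {γ} ∉ τ ✗.
  V = {[α=δ], [γ]}: π^{-1}(V) = {α, γ, δ} ∈ τ ✓.
  V = {[β], [γ]}: π^{-1}(V) = {β, γ} ∉ τ ✗.
  V = {[α=δ], [β], [γ]}: π^{-1}(V) = {α, β, γ, δ} ∈ τ ✓.
Open sets in the quotient: τ_Q = {{}, {[α=δ]}, {[α=δ], [β]}, {[α=δ], [γ]}, {[α=δ], [β], [γ]}} (5 elements).


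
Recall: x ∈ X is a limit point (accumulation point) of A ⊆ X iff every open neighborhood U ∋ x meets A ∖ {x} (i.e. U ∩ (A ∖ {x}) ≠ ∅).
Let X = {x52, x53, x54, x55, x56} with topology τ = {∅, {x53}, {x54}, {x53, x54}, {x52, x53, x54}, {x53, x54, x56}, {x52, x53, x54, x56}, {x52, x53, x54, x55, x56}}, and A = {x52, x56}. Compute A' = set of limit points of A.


A' = {x55}

For each x ∈ X, list the open sets U ∈ τ with x ∈ U, then check whether U ∩ (A ∖ {x}) ≠ ∅ for every such U.
  x = x52: open {x52, x53, x54} ∋ x has {x52, x53, x54} ∩ (A ∖ {x52}) = ∅, so x is NOT a limit point.
  x = x53: open {x53} ∋ x has {x53} ∩ (A ∖ {x53}) = ∅, so x is NOT a limit point.
  x = x54: open {x54} ∋ x has {x54} ∩ (A ∖ {x54}) = ∅, so x is NOT a limit point.
  x = x55: opens ∋ x are {x52, x53, x54, x55, x56}; each meets A ∖ {x55}, so x IS a limit point.
  x = x56: open {x53, x54, x56} ∋ x has {x53, x54, x56} ∩ (A ∖ {x56}) = ∅, so x is NOT a limit point.
Collecting: A' = {x55}.


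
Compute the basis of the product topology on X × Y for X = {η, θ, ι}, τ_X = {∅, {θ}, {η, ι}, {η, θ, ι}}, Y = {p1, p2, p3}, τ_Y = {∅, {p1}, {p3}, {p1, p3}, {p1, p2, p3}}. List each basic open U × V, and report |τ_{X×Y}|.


Basis B = {∅ × ∅, {θ} × {p1}, {θ} × {p3}, {η, ι} × {p1}, {η, ι} × {p3}, {θ} × {p1, p3}, {η, θ, ι} × {p1}, {η, θ, ι} × {p3}, {θ} × {p1, p2, p3}, {η, ι} × {p1, p3}, {η, ι} × {p1, p2, p3}, {η, θ, ι} × {p1, p3}, {η, θ, ι} × {p1, p2, p3}}; |τ_{X×Y}| = 25.

Enumerate products U × V with U ∈ τ_X, V ∈ τ_Y (deduplicated):
  ∅ × ∅ = {} (∅)
  {θ} × {p1} = {(θ,p1)}
  {θ} × {p3} = {(θ,p3)}
  {η, ι} × {p1} = {(η,p1), (ι,p1)}
  {η, ι} × {p3} = {(η,p3), (ι,p3)}
  {θ} × {p1, p3} = {(θ,p1), (θ,p3)}
  {η, θ, ι} × {p1} = {(η,p1), (θ,p1), (ι,p1)}
  {η, θ, ι} × {p3} = {(η,p3), (θ,p3), (ι,p3)}
  {θ} × {p1, p2, p3} = {(θ,p1), (θ,p2), (θ,p3)}
  {η, ι} × {p1, p3} = {(η,p1), (η,p3), (ι,p1), (ι,p3)}
  {η, ι} × {p1, p2, p3} = {(η,p1), (η,p2), (η,p3), (ι,p1), (ι,p2), (ι,p3)}
  {η, θ, ι} × {p1, p3} = {(η,p1), (η,p3), (θ,p1), (θ,p3), (ι,p1), (ι,p3)}
  {η, θ, ι} × {p1, p2, p3} = {(η,p1), (η,p2), (η,p3), (θ,p1), (θ,p2), (θ,p3), (ι,p1), (ι,p2), (ι,p3)}
These 13 distinct sets form the basis B.
Close under arbitrary unions to get τ_{X×Y}; counting gives |τ_{X×Y}| = 25.


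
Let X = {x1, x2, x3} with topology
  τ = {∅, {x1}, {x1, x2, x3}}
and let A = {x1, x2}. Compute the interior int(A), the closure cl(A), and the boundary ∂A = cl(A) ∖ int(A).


int(A) = {x1}, cl(A) = {x1, x2, x3}, ∂A = {x2, x3}.

Closed sets in (X, τ) are complements of opens:
  closed(X, τ) = {∅, {x2, x3}, {x1, x2, x3}}.
int(A) = ⋃ {U ∈ τ : U ⊆ A}. Opens contained in A: ∅, {x1}.
Taking the union of these: int(A) = {x1}.
cl(A) = ⋂ {C closed : A ⊆ C}. Closed sets containing A: {x1, x2, x3}.
Intersecting these: cl(A) = {x1, x2, x3}.
∂A = cl(A) ∖ int(A) = {x1, x2, x3} ∖ {x1} = {x2, x3}.


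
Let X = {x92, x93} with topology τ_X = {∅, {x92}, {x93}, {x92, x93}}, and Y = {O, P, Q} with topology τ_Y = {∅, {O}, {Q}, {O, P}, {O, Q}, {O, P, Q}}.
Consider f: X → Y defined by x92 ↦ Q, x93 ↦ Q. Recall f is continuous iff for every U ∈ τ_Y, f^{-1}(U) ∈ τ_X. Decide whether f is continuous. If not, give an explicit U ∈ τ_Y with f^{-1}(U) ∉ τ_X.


f IS continuous.

Compute f^{-1}(U) for each U ∈ τ_Y:
  U = ∅: f^{-1}(U) = ∅ ∈ τ_X ✓.
  U = {O}: f^{-1}(U) = ∅ ∈ τ_X ✓.
  U = {Q}: f^{-1}(U) = {x92, x93} ∈ τ_X ✓.
  U = {O, P}: f^{-1}(U) = ∅ ∈ τ_X ✓.
  U = {O, Q}: f^{-1}(U) = {x92, x93} ∈ τ_X ✓.
  U = {O, P, Q}: f^{-1}(U) = {x92, x93} ∈ τ_X ✓.
Every preimage lies in τ_X, so f IS continuous.


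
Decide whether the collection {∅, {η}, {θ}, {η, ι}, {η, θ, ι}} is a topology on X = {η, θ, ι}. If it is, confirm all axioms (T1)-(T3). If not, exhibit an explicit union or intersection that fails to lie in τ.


τ is NOT a topology on X.

Axiom (T1): ∅ ∈ τ? Yes; X ∈ τ? Yes.
Axiom (T2/T3): check pairwise unions and intersections of members of τ.
Counterexample for (T2): {η} ∪ {θ} = {η, θ} ∉ τ. Therefore τ is NOT a topology.


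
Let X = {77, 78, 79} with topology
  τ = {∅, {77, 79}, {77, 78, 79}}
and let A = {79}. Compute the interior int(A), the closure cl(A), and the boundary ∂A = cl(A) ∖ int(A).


int(A) = ∅, cl(A) = {77, 78, 79}, ∂A = {77, 78, 79}.

Closed sets in (X, τ) are complements of opens:
  closed(X, τ) = {∅, {78}, {77, 78, 79}}.
int(A) = ⋃ {U ∈ τ : U ⊆ A}. Opens contained in A: ∅.
Taking the union of these: int(A) = ∅.
cl(A) = ⋂ {C closed : A ⊆ C}. Closed sets containing A: {77, 78, 79}.
Intersecting these: cl(A) = {77, 78, 79}.
∂A = cl(A) ∖ int(A) = {77, 78, 79} ∖ ∅ = {77, 78, 79}.


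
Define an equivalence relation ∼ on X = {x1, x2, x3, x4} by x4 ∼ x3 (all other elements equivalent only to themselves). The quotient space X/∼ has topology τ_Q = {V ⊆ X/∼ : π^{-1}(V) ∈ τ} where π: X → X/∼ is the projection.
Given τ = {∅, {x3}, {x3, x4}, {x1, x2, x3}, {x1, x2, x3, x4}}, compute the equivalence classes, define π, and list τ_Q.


X/∼ = {[x1], [x2], [x3=x4]}; |τ_Q| = 3.

Equivalence classes: [x1], [x2], [x3=x4].
Quotient map π: X → X/∼ sends x1 ↦ [x1], x2 ↦ [x2], x3 ↦ [x3=x4], x4 ↦ [x3=x4].
For each subset V ⊆ X/∼, compute π^{-1}(V) ⊆ X and check whether π^{-1}(V) ∈ τ. V is open in τ_Q iff π^{-1}(V) ∈ τ.
  V = {}: π^{-1}(V) = ∅ ∈ τ ✓.
  V = {[x1]}: π^{-1}(V) = {x1} ∉ τ ✗.
  V = {[x2]}: π^{-1}(V) = {x2} ∉ τ ✗.
  V = {[x1], [x2]}: π^{-1}(V) = {x1, x2} ∉ τ ✗.
  V = {[x3=x4]}: π^{-1}(V) = {x3, x4} ∈ τ ✓.
  V = {[x1], [x3=x4]}: π^{-1}(V) = {x1, x3, x4} ∉ τ ✗.
  V = {[x2], [x3=x4]}: π^{-1}(V) = {x2, x3, x4} ∉ τ ✗.
  V = {[x1], [x2], [x3=x4]}: π^{-1}(V) = {x1, x2, x3, x4} ∈ τ ✓.
Open sets in the quotient: τ_Q = {{}, {[x3=x4]}, {[x1], [x2], [x3=x4]}} (3 elements).


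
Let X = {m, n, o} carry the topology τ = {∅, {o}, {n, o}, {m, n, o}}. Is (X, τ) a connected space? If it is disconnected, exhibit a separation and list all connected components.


(X, τ) is connected.

Find clopen sets (U ∈ τ with X ∖ U ∈ τ):
  U = ∅, X ∖ U = {m, n, o} — both open, so U is clopen.
  U = {m, n, o}, X ∖ U = ∅ — both open, so U is clopen.
Only trivial clopens (∅ and X) exist, so (X, τ) is connected.
Compute connected components by grouping points that agree on all clopens:
  component: {m, n, o}


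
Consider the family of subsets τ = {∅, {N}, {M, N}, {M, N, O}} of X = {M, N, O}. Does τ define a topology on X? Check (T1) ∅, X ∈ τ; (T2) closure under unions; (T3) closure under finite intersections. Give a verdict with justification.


τ IS a topology on X.

Axiom (T1): ∅ ∈ τ? Yes; X ∈ τ? Yes.
Axiom (T2/T3): check pairwise unions and intersections of members of τ.
All pairwise intersections and unions checked — each lies in τ. Therefore τ satisfies (T1), (T2), (T3): it IS a topology on X.
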